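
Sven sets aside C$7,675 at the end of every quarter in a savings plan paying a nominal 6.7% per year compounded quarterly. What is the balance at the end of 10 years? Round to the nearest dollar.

With 4 periods per year: i = 0.01675, n = 40.
FV = PMT · [(1+i)^n − 1] / i = 7675 · 56.323736 = 432,284.6721

C$432,285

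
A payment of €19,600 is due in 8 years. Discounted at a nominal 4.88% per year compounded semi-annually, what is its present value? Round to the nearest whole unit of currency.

€13,327

i = 0.0488/2 = 0.0244 per half-year; n = 8·2 = 16.
PV = FV·(1+i)^(−n) = 19,600 × 0.679966 = 13,327.3240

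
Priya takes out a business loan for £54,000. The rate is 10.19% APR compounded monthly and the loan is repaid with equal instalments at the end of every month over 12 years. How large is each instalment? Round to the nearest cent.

£651.28

With 12 periods per year: i = 0.00849167, n = 144.
Annuity-PV factor = 82.913228; PMT = 54000 / 82.913228 = 651.2833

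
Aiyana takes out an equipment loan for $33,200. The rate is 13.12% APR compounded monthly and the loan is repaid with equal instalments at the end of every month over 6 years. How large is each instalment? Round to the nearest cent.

$668.56

Periodic rate i = 0.1312/12 = 0.0109333; n = 6 × 12 = 72 periods.
PMT = 33200 / ( [1 − (1+0.0109333)^(−72)] / 0.0109333 ) = 33200 / 49.658609 = 668.5648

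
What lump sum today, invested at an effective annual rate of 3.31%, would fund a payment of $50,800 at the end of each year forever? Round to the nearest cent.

PV = C/r = 50800/0.0331 = 1,534,743.2024

$1,534,743.20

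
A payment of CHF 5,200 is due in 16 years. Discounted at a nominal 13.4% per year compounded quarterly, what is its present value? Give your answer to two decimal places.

CHF 631.15

i = 0.134/4 = 0.0335 per quarter; n = 16·4 = 64.
Discount factor = (1+0.0335)^(−64) = 0.121375; PV = 5,200 × 0.121375 = 631.1500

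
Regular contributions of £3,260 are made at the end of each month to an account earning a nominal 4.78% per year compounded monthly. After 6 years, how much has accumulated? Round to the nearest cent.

£271,220.31

i = 0.0478/12 = 0.00398333 per month; n = 6·12 = 72.
FV = 3260 × [(1+0.00398333)^72 − 1] / 0.00398333 = 3260 × 83.196413 = 271,220.3057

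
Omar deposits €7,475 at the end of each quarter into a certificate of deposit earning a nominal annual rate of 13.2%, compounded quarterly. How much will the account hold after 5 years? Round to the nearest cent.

With 4 periods per year: i = 0.033, n = 20.
Accumulation factor s(20|0.033) = 27.705584; FV = 7475 × 27.705584 = 207,099.2397

€207,099.24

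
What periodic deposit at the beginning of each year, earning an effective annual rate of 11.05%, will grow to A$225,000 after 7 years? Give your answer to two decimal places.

PMT = 225000 / ( [(1+0.1105)^7 − 1] / 0.1105 × (1+i) ) = 225000 / 10.881045 = 20,678.1602

A$20,678.16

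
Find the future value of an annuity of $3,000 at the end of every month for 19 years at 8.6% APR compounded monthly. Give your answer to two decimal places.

With 12 periods per year: i = 0.00716667, n = 228.
FV = 3000 × [(1+0.00716667)^228 − 1] / 0.00716667 = 3000 × 571.333495 = 1,714,000.4844

$1,714,000.48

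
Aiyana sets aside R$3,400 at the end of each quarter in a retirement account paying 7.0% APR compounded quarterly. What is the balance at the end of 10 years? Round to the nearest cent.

R$194,596.06

Periodic rate i = 0.07/4 = 0.0175; n = 10 × 4 = 40 periods.
Accumulation factor s(40|0.0175) = 57.234134; FV = 3400 × 57.234134 = 194,596.0552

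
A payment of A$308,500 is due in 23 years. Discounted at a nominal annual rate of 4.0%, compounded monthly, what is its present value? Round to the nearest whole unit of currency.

With 12 periods per year: i = 0.00333333, n = 276.
PV = FV·(1+i)^(−n) = 308,500 × 0.399129 = 123,131.3631

A$123,131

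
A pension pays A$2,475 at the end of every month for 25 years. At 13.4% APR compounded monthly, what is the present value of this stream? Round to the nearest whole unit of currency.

i = 0.134/12 = 0.0111667 per month; n = 25·12 = 300.
Annuity factor a(300|0.0111667) = 86.351479; PV = 2475 × 86.351479 = 213,719.9106

A$213,720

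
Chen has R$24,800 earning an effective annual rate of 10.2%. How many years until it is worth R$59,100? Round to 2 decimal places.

(1+i)^n = 59100/24800 = 2.38306, so n = ln 2.38306 / ln 1.102 = 8.9408 years

8.94 years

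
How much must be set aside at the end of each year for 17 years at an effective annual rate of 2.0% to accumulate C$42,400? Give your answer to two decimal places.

C$2,118.72

PMT = 42400 / ( [(1+0.02)^17 − 1] / 0.02 ) = 42400 / 20.012071 = 2,118.7213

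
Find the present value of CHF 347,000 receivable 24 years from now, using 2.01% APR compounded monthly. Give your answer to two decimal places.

CHF 214,289.59

i = 0.0201/12 = 0.001675 per month; n = 24·12 = 288.
PV = 347,000 / (1 + 0.001675)^288 = 347,000 / 1.619304 = 214,289.5932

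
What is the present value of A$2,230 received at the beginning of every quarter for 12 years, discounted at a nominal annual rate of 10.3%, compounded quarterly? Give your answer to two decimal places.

With 4 periods per year: i = 0.02575, n = 48.
PV = 2230 × [1 − (1+0.02575)^(−48)] / 0.02575 × (1+i) = 2230 × 28.078641 = 62,615.3685
(annuity-due: payments at period start, so ×(1+i).)

A$62,615.37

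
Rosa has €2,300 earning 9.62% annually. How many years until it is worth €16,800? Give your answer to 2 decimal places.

(1+i)^n = 16800/2300 = 7.30435, so n = ln 7.30435 / ln 1.0962 = 21.6492 years

21.65 years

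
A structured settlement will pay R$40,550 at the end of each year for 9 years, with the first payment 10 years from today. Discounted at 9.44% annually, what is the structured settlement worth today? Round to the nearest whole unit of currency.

R$106,043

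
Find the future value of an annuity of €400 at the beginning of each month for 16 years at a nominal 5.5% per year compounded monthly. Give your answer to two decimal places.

€123,272.89

With 12 periods per year: i = 0.00458333, n = 192.
Accumulation factor s(192|0.00458333) × (1+i) = 308.182217; FV = 400 × 308.182217 = 123,272.8870
(annuity-due: payments at period start, so ×(1+i).)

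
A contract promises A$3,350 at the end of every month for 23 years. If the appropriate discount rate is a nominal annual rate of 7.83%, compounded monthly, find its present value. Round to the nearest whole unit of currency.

A$428,123

Periodic rate i = 0.0783/12 = 0.006525; n = 23 × 12 = 276 periods.
PV = PMT · [1 − (1+i)^(−n)] / i = 3350 · 127.797832 = 428,122.7370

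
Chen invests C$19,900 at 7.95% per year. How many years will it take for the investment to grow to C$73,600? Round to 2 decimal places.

17.10 years

n = ln(73600/19900) / ln(1+0.0795) = ln(3.69849) / 0.076498 = 17.0975 years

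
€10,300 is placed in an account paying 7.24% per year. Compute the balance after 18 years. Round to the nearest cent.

€36,245.97

FV = PV·(1+i)^n = 10,300 × 3.519026 = 36,245.9695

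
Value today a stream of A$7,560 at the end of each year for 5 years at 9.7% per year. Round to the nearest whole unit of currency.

A$28,879

PV = 7560 × [1 − (1+0.097)^(−5)] / 0.097 = 7560 × 3.820019 = 28,879.3441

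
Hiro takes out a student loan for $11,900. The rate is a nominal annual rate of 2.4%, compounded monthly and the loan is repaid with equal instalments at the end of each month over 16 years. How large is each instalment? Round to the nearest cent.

$74.70

Periodic rate i = 0.024/12 = 0.002; n = 16 × 12 = 192 periods.
PMT = 11900 / ( [1 − (1+0.002)^(−192)] / 0.002 ) = 11900 / 159.303658 = 74.7001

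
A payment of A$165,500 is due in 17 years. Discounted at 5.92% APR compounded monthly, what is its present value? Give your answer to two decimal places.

With 12 periods per year: i = 0.00493333, n = 204.
PV = FV·(1+i)^(−n) = 165,500 × 0.366438 = 60,645.5047

A$60,645.50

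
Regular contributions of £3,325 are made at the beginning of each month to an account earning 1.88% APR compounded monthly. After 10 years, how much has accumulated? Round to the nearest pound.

£439,281

With 12 periods per year: i = 0.00156667, n = 120.
FV = PMT · [(1+i)^n − 1] / i × (1+i) = 3325 · 132.114733 = 439,281.4875
Payments are at the start of each period, so multiply by (1+i).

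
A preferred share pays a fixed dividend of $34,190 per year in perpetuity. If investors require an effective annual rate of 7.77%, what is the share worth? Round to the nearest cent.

PV = PMT / i = 34190 / 0.0777 = 440,025.7400

$440,025.74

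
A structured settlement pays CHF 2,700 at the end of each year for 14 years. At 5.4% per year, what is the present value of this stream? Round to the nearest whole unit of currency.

CHF 26,056

PV = PMT · [1 − (1+i)^(−n)] / i = 2700 · 9.650273 = 26,055.7382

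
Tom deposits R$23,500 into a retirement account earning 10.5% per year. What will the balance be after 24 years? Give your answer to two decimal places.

FV = PV·(1+i)^n = 23,500 × 10.982335 = 258,084.8638

R$258,084.86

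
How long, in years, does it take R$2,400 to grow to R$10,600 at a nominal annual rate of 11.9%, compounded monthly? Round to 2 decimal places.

Periodic rate i = 0.119/12 = 0.00991667.
n = ln(10600/2400) / ln(1+0.00991667) = ln(4.41667) / 0.009868 = 150.5282 months
= 150.5282/12 years

12.54 years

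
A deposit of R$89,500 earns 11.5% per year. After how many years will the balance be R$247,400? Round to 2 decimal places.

9.34 years

n = ln(247400/89500) / ln(1+0.115) = ln(2.76425) / 0.108854 = 9.3406 years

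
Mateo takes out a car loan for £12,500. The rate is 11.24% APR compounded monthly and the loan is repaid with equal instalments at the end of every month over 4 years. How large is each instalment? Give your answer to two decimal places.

£324.53

i = 0.1124/12 = 0.00936667 per month; n = 4·12 = 48.
Annuity-PV factor = 38.517495; PMT = 12500 / 38.517495 = 324.5279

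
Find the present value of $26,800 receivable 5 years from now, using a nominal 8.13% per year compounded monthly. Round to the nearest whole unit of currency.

$17,873

Periodic rate i = 0.0813/12 = 0.006775; n = 5 × 12 = 60 periods.
PV = FV·(1+i)^(−n) = 26,800 × 0.666891 = 17,872.6698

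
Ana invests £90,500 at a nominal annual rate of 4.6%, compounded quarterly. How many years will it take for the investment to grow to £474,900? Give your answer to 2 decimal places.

36.24 years

Periodic rate i = 0.046/4 = 0.0115.
(1+i)^n = 474900/90500 = 5.24751, so n = ln 5.24751 / ln 1.0115 = 144.9799 quarters
= 144.9799/4 years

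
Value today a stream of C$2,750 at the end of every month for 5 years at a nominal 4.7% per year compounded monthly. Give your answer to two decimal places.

C$146,791.15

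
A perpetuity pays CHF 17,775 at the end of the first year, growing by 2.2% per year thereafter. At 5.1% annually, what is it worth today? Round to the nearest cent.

CHF 612,931.03

PV = PMT / (i − g) = 17775 / (0.051 − 0.022) = 17775 / 0.029000 = 612,931.0345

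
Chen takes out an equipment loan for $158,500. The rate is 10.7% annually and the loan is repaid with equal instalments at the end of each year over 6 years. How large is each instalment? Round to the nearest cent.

Annuity-PV factor = 4.267352; PMT = 158500 / 4.267352 = 37,142.4681

$37,142.47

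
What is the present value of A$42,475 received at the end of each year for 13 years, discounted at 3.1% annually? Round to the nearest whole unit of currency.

A$448,844

PV = 42475 × [1 − (1+0.031)^(−13)] / 0.031 = 42475 × 10.567260 = 448,844.3747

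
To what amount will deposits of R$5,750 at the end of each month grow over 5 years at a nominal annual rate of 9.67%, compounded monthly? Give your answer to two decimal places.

Periodic rate i = 0.0967/12 = 0.00805833; n = 5 × 12 = 60 periods.
FV = 5750 × [(1+0.00805833)^60 − 1] / 0.00805833 = 5750 × 76.765399 = 441,401.0414

R$441,401.04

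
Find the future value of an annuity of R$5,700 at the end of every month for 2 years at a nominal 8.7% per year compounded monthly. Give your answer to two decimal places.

R$148,835.87

i = 0.087/12 = 0.00725 per month; n = 2·12 = 24.
FV = PMT · [(1+i)^n − 1] / i = 5700 · 26.111556 = 148,835.8693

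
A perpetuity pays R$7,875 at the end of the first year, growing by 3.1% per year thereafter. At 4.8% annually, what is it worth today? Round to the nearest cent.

PV = PMT / (i − g) = 7875 / (0.048 − 0.031) = 7875 / 0.017000 = 463,235.2941

R$463,235.29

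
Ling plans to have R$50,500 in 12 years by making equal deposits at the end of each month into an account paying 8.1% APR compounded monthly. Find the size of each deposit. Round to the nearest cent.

R$208.54

With 12 periods per year: i = 0.00675, n = 144.
FV-annuity factor = 242.164064; PMT = 50500 / 242.164064 = 208.5363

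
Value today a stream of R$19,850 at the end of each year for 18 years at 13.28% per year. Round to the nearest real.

R$133,631

PV = PMT · [1 − (1+i)^(−n)] / i = 19850 · 6.732046 = 133,631.1067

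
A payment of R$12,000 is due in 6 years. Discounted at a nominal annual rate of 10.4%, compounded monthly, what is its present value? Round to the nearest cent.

R$6,446.87

With 12 periods per year: i = 0.00866667, n = 72.
Discount factor = (1+0.00866667)^(−72) = 0.537239; PV = 12,000 × 0.537239 = 6,446.8725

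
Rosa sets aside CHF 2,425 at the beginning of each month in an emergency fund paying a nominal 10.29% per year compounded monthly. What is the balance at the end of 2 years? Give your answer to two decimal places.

Periodic rate i = 0.1029/12 = 0.008575; n = 2 × 12 = 24 periods.
FV = 2425 × [(1+0.008575)^24 − 1] / 0.008575 × (1+i) = 2425 × 26.749892 = 64,868.4887
(annuity-due: payments at period start, so ×(1+i).)

CHF 64,868.49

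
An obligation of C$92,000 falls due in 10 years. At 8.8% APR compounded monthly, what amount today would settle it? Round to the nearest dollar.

Periodic rate i = 0.088/12 = 0.00733333; n = 10 × 12 = 120 periods.
PV = FV·(1+i)^(−n) = 92,000 × 0.416117 = 38,282.7558

C$38,283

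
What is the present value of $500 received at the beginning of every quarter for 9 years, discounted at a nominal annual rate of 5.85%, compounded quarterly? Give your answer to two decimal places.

i = 0.0585/4 = 0.014625 per quarter; n = 9·4 = 36.
PV = 500 × [1 − (1+0.014625)^(−36)] / 0.014625 × (1+i) = 500 × 28.241252 = 14,120.6261
(Beginning-of-period payments → annuity-due factor ×(1+i).)

$14,120.63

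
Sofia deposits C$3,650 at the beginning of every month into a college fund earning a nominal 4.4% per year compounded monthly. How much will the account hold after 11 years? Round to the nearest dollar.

C$620,560

Periodic rate i = 0.044/12 = 0.00366667; n = 11 × 12 = 132 periods.
Accumulation factor s(132|0.00366667) × (1+i) = 170.016402; FV = 3650 × 170.016402 = 620,559.8655
Payments are at the start of each period, so multiply by (1+i).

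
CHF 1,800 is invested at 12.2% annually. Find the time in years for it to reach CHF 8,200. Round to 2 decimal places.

13.17 years

n = ln(8200/1800) / ln(1+0.122) = ln(4.55556) / 0.115113 = 13.1727 years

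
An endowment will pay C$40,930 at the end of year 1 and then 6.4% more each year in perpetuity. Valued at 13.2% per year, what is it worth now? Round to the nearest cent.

C$601,911.76

PV = PMT / (i − g) = 40930 / (0.132 − 0.064) = 40930 / 0.068000 = 601,911.7647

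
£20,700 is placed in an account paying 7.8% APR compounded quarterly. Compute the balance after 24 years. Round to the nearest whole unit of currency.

£132,174

With 4 periods per year: i = 0.0195, n = 96.
FV = PV·(1+i)^n = 20,700 × 6.385194 = 132,173.5140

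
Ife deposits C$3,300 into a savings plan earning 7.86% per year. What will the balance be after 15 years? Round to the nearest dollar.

FV = 3,300 × (1 + 0.0786)^15 = 10,266.4472

C$10,266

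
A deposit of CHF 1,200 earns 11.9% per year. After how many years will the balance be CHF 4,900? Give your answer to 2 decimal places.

12.51 years

(1+i)^n = 4900/1200 = 4.08333, so n = ln 4.08333 / ln 1.119 = 12.5131 years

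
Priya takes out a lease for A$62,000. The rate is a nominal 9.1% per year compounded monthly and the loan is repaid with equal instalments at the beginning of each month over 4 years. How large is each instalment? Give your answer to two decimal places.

A$1,534.18

i = 0.091/12 = 0.00758333 per month; n = 4·12 = 48.
Annuity-PV factor × (1+i) = 40.412361; PMT = 62000 / 40.412361 = 1,534.1841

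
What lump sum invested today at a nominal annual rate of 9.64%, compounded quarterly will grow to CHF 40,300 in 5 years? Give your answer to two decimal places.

Periodic rate i = 0.0964/4 = 0.0241; n = 5 × 4 = 20 periods.
PV = FV·(1+i)^(−n) = 40,300 × 0.621087 = 25,029.8198

CHF 25,029.82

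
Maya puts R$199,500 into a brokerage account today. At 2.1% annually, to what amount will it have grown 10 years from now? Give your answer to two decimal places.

199,500 × (1+0.021)^10 = 199,500 × 1.230998 = 245,584.1426

R$245,584.14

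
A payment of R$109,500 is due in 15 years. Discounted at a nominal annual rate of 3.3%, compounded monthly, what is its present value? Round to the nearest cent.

R$66,793.38

i = 0.033/12 = 0.00275 per month; n = 15·12 = 180.
PV = 109,500 / (1 + 0.00275)^180 = 109,500 / 1.639384 = 66,793.3770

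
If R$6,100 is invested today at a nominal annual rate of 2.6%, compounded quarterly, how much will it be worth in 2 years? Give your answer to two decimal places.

With 4 periods per year: i = 0.0065, n = 8.
FV = PV·(1+i)^n = 6,100 × 1.053199 = 6,424.5109

R$6,424.51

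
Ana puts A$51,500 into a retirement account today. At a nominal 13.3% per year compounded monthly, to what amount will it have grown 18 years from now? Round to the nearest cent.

A$556,914.81

With 12 periods per year: i = 0.0110833, n = 216.
51,500 × (1+0.0110833)^216 = 51,500 × 10.813880 = 556,914.8059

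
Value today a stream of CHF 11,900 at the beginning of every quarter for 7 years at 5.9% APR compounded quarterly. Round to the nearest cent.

CHF 275,353.87

i = 0.059/4 = 0.01475 per quarter; n = 7·4 = 28.
PV = 11900 × [1 − (1+0.01475)^(−28)] / 0.01475 × (1+i) = 11900 × 23.138981 = 275,353.8695
Payments are at the start of each period, so multiply by (1+i).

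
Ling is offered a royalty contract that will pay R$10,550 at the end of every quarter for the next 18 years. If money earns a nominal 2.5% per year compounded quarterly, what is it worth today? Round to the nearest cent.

R$610,175.33

Periodic rate i = 0.025/4 = 0.00625; n = 18 × 4 = 72 periods.
PV = 10550 × [1 − (1+0.00625)^(−72)] / 0.00625 = 10550 × 57.836524 = 610,175.3315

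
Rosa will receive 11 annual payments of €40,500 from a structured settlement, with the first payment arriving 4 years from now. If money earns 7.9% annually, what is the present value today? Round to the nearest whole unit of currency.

€231,279

Value one period before first payment (t=3): 40500 × [1 − (1+0.079)^(−11)] / 0.079 = 40500 × 7.173728 = 290,535.9899
Discount back 3 years: 290,535.9899 × (1+0.079)^(−3) = 290,535.9899 × 0.796041 = 231,278.6821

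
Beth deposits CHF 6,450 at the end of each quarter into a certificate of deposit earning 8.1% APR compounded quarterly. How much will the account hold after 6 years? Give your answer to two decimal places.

With 4 periods per year: i = 0.02025, n = 24.
FV = 6450 × [(1+0.02025)^24 − 1] / 0.02025 = 6450 × 30.514833 = 196,820.6706

CHF 196,820.67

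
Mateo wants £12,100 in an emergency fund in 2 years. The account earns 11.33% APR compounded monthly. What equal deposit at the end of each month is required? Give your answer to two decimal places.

i = 0.1133/12 = 0.00944167 per month; n = 2·12 = 24.
PMT = 12100 / ( [(1+0.00944167)^24 − 1] / 0.00944167 ) = 12100 / 26.795621 = 451.5663

£451.57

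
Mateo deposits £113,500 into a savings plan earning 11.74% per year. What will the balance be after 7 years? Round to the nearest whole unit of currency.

£246,863

FV = PV·(1+i)^n = 113,500 × 2.175007 = 246,863.3003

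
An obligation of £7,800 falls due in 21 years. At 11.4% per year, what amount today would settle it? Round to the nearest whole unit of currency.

PV = 7,800 / (1 + 0.114)^21 = 7,800 / 9.651371 = 808.1753

£808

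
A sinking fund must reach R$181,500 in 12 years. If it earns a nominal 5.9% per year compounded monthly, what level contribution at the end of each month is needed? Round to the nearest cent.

R$869.41

i = 0.059/12 = 0.00491667 per month; n = 12·12 = 144.
FV-annuity factor = 208.761121; PMT = 181500 / 208.761121 = 869.4148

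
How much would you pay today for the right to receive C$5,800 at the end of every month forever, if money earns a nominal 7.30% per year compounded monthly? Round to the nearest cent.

C$953,424.66

Periodic rate i = 0.073/12 = 0.00608333.
PV = PMT / i = 5800 / 0.00608333 = 953,424.6575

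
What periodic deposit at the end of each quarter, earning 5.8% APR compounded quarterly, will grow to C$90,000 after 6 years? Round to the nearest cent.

Periodic rate i = 0.058/4 = 0.0145; n = 6 × 4 = 24 periods.
FV-annuity factor = 28.461909; PMT = 90000 / 28.461909 = 3,162.1210

C$3,162.12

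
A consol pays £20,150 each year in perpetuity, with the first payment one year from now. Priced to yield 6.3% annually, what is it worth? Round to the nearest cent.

£319,841.27

PV = C/r = 20150/0.063 = 319,841.2698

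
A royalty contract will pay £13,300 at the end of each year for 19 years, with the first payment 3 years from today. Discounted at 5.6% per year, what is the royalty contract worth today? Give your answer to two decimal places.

£137,343.76

PV at t=2 (ordinary 19-year annuity): 13300 × a(19|0.056) = 13300 × 11.515562 = 153,156.9760
PV₀ = 153,156.9760 / (1+0.056)^2 = 153,156.9760 / 1.115136 = 137,343.7643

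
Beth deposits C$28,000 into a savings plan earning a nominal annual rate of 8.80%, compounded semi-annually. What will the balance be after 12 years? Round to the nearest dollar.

With 2 periods per year: i = 0.044, n = 24.
FV = PV·(1+i)^n = 28,000 × 2.810684 = 78,699.1423

C$78,699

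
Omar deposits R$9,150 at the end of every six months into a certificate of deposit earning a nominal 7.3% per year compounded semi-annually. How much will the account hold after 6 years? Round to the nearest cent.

R$134,757.84

i = 0.073/2 = 0.0365 per half-year; n = 6·2 = 12.
FV = 9150 × [(1+0.0365)^12 − 1] / 0.0365 = 9150 × 14.727633 = 134,757.8412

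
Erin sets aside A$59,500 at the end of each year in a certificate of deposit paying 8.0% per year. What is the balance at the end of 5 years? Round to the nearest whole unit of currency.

A$349,063

Accumulation factor s(5|0.08) = 5.866601; FV = 59500 × 5.866601 = 349,062.7571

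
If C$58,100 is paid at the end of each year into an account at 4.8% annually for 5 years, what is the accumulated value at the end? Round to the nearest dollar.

FV = 58100 × [(1+0.048)^5 − 1] / 0.048 = 58100 × 5.503598 = 319,759.0594

C$319,759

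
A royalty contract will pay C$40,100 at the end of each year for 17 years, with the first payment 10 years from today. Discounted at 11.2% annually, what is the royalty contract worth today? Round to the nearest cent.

C$115,058.67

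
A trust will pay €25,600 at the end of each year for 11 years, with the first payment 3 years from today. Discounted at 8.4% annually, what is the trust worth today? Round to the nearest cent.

€152,557.32

PV at t=2 (ordinary 11-year annuity): 25600 × a(11|0.084) = 25600 × 7.002476 = 179,263.3932
Discount back 2 years: 179,263.3932 × (1+0.084)^(−2) = 179,263.3932 × 0.851023 = 152,557.3191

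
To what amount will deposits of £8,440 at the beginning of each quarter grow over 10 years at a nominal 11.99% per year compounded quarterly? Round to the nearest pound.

£655,091

With 4 periods per year: i = 0.029975, n = 40.
FV = PMT · [(1+i)^n − 1] / i × (1+i) = 8440 · 77.617413 = 655,090.9671
Payments are at the start of each period, so multiply by (1+i).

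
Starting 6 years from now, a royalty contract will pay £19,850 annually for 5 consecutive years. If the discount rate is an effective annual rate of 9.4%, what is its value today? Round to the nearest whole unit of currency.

£48,763

PV at t=5 (ordinary 5-year annuity): 19850 × a(5|0.094) = 19850 × 3.849615 = 76,414.8531
PV₀ = 76,414.8531 / (1+0.094)^5 = 76,414.8531 / 1.567064 = 48,763.0849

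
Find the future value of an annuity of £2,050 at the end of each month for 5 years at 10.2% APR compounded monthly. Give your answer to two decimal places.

Periodic rate i = 0.102/12 = 0.0085; n = 5 × 12 = 60 periods.
Accumulation factor s(60|0.0085) = 77.847749; FV = 2050 × 77.847749 = 159,587.8853

£159,587.89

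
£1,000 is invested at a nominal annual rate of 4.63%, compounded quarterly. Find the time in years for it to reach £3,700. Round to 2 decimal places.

28.42 years

Periodic rate i = 0.0463/4 = 0.011575.
(1+i)^n = 3700/1000 = 3.70000, so n = ln 3.70000 / ln 1.01157 = 113.6838 quarters
= 113.6838/4 years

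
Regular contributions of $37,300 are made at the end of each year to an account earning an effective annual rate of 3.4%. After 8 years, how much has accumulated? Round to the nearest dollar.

FV = 37300 × [(1+0.034)^8 − 1] / 0.034 = 37300 × 9.019563 = 336,429.7148

$336,430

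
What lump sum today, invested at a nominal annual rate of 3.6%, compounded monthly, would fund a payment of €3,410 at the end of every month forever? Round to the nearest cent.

€1,136,666.67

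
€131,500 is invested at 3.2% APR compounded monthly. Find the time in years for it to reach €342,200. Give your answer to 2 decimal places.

Periodic rate i = 0.032/12 = 0.00266667.
(1+i)^n = 342200/131500 = 2.60228, so n = ln 2.60228 / ln 1.00267 = 359.1237 months
= 359.1237/12 years

29.93 years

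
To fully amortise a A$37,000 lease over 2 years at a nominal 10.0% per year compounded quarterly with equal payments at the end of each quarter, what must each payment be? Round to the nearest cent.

i = 0.1/4 = 0.025 per quarter; n = 2·4 = 8.
Annuity-PV factor = 7.170137; PMT = 37000 / 7.170137 = 5,160.2918

A$5,160.29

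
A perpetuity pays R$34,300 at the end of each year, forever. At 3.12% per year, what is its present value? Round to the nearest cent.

R$1,099,358.97

PV = PMT / i = 34300 / 0.0312 = 1,099,358.9744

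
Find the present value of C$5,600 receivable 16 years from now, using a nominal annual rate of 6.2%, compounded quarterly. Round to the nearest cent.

Periodic rate i = 0.062/4 = 0.0155; n = 16 × 4 = 64 periods.
Discount factor = (1+0.0155)^(−64) = 0.373667; PV = 5,600 × 0.373667 = 2,092.5346

C$2,092.53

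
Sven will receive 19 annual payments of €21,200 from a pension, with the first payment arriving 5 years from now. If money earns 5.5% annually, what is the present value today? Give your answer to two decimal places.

Value one period before first payment (t=4): 21200 × [1 − (1+0.055)^(−19)] / 0.055 = 21200 × 11.607654 = 246,082.2547
Discount back 4 years: 246,082.2547 × (1+0.055)^(−4) = 246,082.2547 × 0.807217 = 198,641.7162

€198,641.72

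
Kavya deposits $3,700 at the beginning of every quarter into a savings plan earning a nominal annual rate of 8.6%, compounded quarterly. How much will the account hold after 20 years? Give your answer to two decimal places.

$788,194.28

i = 0.086/4 = 0.0215 per quarter; n = 20·4 = 80.
Accumulation factor s(80|0.0215) × (1+i) = 213.025480; FV = 3700 × 213.025480 = 788,194.2773
Payments are at the start of each period, so multiply by (1+i).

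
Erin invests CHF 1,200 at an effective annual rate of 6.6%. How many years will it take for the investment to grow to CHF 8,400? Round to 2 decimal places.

30.45 years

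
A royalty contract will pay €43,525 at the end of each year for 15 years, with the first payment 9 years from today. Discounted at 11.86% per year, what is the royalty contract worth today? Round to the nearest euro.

€121,842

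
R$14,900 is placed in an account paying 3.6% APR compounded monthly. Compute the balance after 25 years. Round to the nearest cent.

R$36,598.74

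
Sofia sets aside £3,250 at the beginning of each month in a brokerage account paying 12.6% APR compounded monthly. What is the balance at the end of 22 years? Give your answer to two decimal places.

£4,616,901.24

With 12 periods per year: i = 0.0105, n = 264.
FV = PMT · [(1+i)^n − 1] / i × (1+i) = 3250 · 1420.584996 = 4,616,901.2374
(Beginning-of-period payments → annuity-due factor ×(1+i).)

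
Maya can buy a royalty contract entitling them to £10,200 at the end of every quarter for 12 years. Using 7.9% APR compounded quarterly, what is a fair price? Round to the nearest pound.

£314,463

i = 0.079/4 = 0.01975 per quarter; n = 12·4 = 48.
PV = PMT · [1 − (1+i)^(−n)] / i = 10200 · 30.829745 = 314,463.4027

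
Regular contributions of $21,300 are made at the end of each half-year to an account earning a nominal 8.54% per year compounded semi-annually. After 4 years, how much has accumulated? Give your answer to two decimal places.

With 2 periods per year: i = 0.0427, n = 8.
FV = PMT · [(1+i)^n − 1] / i = 21300 · 9.303344 = 198,161.2324

$198,161.23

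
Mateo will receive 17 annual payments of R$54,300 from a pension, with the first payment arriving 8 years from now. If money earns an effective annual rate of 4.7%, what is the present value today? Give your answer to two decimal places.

Value one period before first payment (t=7): 54300 × [1 − (1+0.047)^(−17)] / 0.047 = 54300 × 11.530996 = 626,133.1038
Discount back 7 years: 626,133.1038 × (1+0.047)^(−7) = 626,133.1038 × 0.725059 = 453,983.3172

R$453,983.32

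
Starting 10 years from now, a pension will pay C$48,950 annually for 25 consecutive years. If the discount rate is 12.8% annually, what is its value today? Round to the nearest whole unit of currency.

C$122,980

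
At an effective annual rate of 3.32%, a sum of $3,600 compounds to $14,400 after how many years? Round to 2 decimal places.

(1+i)^n = 14400/3600 = 4.00000, so n = ln 4.00000 / ln 1.0332 = 42.4452 years

42.45 years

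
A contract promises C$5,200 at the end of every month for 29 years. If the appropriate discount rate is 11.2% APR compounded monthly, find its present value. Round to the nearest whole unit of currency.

With 12 periods per year: i = 0.00933333, n = 348.
PV = 5200 × [1 − (1+0.00933333)^(−348)] / 0.00933333 = 5200 × 102.916980 = 535,168.2985

C$535,168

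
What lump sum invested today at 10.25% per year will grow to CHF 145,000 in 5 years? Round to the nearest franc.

CHF 89,017

Discount factor = (1+0.1025)^(−5) = 0.613913; PV = 145,000 × 0.613913 = 89,017.4218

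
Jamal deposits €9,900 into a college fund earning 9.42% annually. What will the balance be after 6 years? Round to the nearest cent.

€16,990.86

FV = PV·(1+i)^n = 9,900 × 1.716249 = 16,990.8637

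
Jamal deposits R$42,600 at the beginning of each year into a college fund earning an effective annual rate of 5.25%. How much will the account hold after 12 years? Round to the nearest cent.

R$724,082.82

FV = 42600 × [(1+0.0525)^12 − 1] / 0.0525 × (1+i) = 42600 × 16.997249 = 724,082.8183
(annuity-due: payments at period start, so ×(1+i).)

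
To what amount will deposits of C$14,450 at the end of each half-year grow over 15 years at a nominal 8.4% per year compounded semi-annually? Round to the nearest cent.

With 2 periods per year: i = 0.042, n = 30.
FV = PMT · [(1+i)^n − 1] / i = 14450 · 57.995934 = 838,041.2438

C$838,041.24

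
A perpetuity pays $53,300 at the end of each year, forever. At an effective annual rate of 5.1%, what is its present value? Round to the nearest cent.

$1,045,098.04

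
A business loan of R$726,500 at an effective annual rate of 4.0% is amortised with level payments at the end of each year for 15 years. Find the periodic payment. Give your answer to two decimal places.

R$65,342.21

Annuity-PV factor = 11.118387; PMT = 726500 / 11.118387 = 65,342.2094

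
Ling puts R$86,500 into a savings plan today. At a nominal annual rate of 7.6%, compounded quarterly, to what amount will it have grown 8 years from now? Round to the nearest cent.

R$157,975.59

Periodic rate i = 0.076/4 = 0.019; n = 8 × 4 = 32 periods.
FV = 86,500 × (1 + 0.019)^32 = 157,975.5935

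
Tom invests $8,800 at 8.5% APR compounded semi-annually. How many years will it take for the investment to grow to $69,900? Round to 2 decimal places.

24.89 years

Periodic rate i = 0.085/2 = 0.0425.
(1+i)^n = 69900/8800 = 7.94318, so n = ln 7.94318 / ln 1.0425 = 49.7893 half-years
= 49.7893/2 years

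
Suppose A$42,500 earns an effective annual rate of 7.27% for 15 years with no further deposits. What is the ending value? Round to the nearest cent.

FV = 42,500 × (1 + 0.0727)^15 = 121,776.4023

A$121,776.40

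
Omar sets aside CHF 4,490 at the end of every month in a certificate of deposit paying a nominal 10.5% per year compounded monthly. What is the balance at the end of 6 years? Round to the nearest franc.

CHF 447,703

i = 0.105/12 = 0.00875 per month; n = 6·12 = 72.
FV = 4490 × [(1+0.00875)^72 − 1] / 0.00875 = 4490 × 99.711137 = 447,703.0058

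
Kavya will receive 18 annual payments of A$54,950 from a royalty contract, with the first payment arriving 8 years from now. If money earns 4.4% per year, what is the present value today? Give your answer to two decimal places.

Value one period before first payment (t=7): 54950 × [1 − (1+0.044)^(−18)] / 0.044 = 54950 × 12.257474 = 673,548.1768
Discount back 7 years: 673,548.1768 × (1+0.044)^(−7) = 673,548.1768 × 0.739770 = 498,270.4984

A$498,270.50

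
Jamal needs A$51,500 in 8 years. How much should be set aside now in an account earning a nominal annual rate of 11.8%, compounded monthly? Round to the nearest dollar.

A$20,130

With 12 periods per year: i = 0.00983333, n = 96.
PV = 51,500 / (1 + 0.00983333)^96 = 51,500 / 2.558417 = 20,129.6316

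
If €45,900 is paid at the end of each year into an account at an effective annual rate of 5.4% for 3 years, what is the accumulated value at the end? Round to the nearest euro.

€145,270

FV = PMT · [(1+i)^n − 1] / i = 45900 · 3.164916 = 145,269.6444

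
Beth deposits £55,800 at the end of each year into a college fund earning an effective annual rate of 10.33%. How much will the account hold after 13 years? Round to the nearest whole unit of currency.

£1,398,706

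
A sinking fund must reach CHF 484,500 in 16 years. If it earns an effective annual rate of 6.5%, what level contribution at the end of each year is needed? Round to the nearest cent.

CHF 18,109.43

PMT = 484500 / ( [(1+0.065)^16 − 1] / 0.065 ) = 484500 / 26.754010 = 18,109.4346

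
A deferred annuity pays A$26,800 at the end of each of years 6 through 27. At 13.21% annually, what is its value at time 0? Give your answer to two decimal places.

A$101,978.05

PV at t=5 (ordinary 22-year annuity): 26800 × a(22|0.1321) = 26800 × 7.076131 = 189,640.3091
PV₀ = 189,640.3091 / (1+0.1321)^5 = 189,640.3091 / 1.859619 = 101,978.0498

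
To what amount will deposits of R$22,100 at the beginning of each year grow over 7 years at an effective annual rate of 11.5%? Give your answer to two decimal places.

R$244,811.37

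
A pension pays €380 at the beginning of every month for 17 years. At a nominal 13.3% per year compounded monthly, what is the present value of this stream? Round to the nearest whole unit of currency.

Periodic rate i = 0.133/12 = 0.0110833; n = 17 × 12 = 204 periods.
Annuity factor a(204|0.0110833) × (1+i) = 81.596625; PV = 380 × 81.596625 = 31,006.7174
Payments are at the start of each period, so multiply by (1+i).

€31,007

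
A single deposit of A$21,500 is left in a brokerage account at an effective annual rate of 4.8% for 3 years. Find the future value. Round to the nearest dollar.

FV = 21,500 × (1 + 0.048)^3 = 24,746.9857

A$24,747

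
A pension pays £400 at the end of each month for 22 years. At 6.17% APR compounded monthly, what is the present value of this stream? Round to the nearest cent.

£57,706.93

i = 0.0617/12 = 0.00514167 per month; n = 22·12 = 264.
PV = 400 × [1 − (1+0.00514167)^(−264)] / 0.00514167 = 400 × 144.267337 = 57,706.9348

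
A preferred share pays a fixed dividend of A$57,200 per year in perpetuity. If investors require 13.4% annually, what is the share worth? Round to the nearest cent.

A$426,865.67

PV = PMT / i = 57200 / 0.134 = 426,865.6716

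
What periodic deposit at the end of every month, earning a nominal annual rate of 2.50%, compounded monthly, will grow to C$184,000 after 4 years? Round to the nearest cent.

C$3,648.85

Periodic rate i = 0.025/12 = 0.00208333; n = 4 × 12 = 48 periods.
FV-annuity factor = 50.426862; PMT = 184000 / 50.426862 = 3,648.8489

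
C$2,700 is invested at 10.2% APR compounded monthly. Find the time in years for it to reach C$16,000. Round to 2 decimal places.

Periodic rate i = 0.102/12 = 0.0085.
(1+i)^n = 16000/2700 = 5.92593, so n = ln 5.92593 / ln 1.0085 = 210.2222 months
= 210.2222/12 years

17.52 years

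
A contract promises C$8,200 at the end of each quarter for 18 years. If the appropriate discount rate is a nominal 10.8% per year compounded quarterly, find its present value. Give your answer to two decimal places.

i = 0.108/4 = 0.027 per quarter; n = 18·4 = 72.
PV = 8200 × [1 − (1+0.027)^(−72)] / 0.027 = 8200 × 31.597470 = 259,099.2578

C$259,099.26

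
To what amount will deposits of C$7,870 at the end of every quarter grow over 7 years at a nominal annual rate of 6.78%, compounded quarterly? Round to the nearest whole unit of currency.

Periodic rate i = 0.0678/4 = 0.01695; n = 7 × 4 = 28 periods.
Accumulation factor s(28|0.01695) = 35.456680; FV = 7870 × 35.456680 = 279,044.0752

C$279,044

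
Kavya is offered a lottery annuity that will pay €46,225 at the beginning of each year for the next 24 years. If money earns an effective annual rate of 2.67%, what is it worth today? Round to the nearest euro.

€833,082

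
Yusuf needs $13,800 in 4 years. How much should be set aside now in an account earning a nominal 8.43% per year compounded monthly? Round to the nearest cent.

$9,861.59

With 12 periods per year: i = 0.007025, n = 48.
Discount factor = (1+0.007025)^(−48) = 0.714608; PV = 13,800 × 0.714608 = 9,861.5907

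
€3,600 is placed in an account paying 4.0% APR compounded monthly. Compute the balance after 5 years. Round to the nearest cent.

With 12 periods per year: i = 0.00333333, n = 60.
FV = 3,600 × (1 + 0.00333333)^60 = 4,395.5877

€4,395.59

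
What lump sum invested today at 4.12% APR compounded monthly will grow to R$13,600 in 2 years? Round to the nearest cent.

R$12,526.06

With 12 periods per year: i = 0.00343333, n = 24.
Discount factor = (1+0.00343333)^(−24) = 0.921034; PV = 13,600 × 0.921034 = 12,526.0556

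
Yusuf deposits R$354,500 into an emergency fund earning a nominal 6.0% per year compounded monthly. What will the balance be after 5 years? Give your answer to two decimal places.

R$478,167.38

i = 0.06/12 = 0.005 per month; n = 5·12 = 60.
354,500 × (1+0.005)^60 = 354,500 × 1.348850 = 478,167.3791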